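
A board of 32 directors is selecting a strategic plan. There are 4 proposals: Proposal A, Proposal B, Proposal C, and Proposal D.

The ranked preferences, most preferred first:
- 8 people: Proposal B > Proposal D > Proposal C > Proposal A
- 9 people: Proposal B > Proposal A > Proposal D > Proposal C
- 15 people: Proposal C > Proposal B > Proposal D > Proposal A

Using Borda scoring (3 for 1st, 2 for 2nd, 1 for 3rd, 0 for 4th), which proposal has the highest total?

Proposal B

Proposal A: 8×0 + 9×2 + 15×0 = 18
Proposal B: 8×3 + 9×3 + 15×2 = 81
Proposal C: 8×1 + 9×0 + 15×3 = 53
Proposal D: 8×2 + 9×1 + 15×1 = 40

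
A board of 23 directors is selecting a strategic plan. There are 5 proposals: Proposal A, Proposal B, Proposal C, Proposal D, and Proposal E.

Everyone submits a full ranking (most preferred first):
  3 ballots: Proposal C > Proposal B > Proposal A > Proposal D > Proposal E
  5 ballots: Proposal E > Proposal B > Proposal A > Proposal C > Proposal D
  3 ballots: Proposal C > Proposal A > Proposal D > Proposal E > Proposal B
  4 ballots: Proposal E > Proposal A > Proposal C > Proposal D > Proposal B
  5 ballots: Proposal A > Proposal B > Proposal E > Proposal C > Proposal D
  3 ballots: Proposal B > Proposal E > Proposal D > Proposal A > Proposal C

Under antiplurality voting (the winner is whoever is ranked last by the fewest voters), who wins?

Proposal A

Last-place votes: Proposal A 0, Proposal B 7, Proposal C 3, Proposal D 10, Proposal E 3.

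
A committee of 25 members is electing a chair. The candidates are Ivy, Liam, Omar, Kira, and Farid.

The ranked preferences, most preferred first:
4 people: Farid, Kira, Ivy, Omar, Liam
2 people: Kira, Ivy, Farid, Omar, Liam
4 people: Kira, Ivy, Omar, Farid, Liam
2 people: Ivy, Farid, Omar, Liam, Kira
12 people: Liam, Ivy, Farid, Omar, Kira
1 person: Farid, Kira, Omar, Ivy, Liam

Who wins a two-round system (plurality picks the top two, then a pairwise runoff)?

Round 1 first-place votes: Ivy 2, Liam 12, Omar 0, Kira 6, Farid 5. Liam and Kira advance.
Runoff: Liam is ranked above Kira on 14 ballots, Kira above Liam on 11.

Liam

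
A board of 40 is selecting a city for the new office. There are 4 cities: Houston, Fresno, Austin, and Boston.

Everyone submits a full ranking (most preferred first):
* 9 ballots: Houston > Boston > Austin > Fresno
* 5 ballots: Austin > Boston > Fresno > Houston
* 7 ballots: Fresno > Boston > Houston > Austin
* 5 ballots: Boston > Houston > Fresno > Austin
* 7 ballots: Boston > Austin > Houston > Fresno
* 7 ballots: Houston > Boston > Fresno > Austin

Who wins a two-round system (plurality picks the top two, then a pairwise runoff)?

Boston

Round 1 first-place votes: Houston 16, Fresno 7, Austin 5, Boston 12. Houston and Boston advance.
Runoff: Houston is ranked above Boston on 16 ballots, Boston above Houston on 24.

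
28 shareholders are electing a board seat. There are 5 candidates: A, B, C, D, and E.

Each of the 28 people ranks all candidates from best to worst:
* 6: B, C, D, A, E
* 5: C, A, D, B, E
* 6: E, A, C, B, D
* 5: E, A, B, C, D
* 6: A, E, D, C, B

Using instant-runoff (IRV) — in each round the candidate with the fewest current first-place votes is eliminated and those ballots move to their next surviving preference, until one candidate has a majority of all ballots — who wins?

Round 1: A 6, B 6, C 5, D 0, E 11. D eliminated.
Round 2: A 6, B 6, C 5, E 11. C eliminated.
Round 3: A 11, B 6, E 11. B eliminated.
Round 4: A 17, E 11. A has a majority (≥15).

A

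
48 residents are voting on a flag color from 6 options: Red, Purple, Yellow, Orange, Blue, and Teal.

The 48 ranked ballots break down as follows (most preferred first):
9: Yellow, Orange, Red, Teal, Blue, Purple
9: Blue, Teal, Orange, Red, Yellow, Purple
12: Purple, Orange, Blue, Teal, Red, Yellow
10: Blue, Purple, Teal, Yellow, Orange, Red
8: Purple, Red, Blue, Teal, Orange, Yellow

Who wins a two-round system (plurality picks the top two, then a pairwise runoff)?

Blue

Round 1 first-place votes: Red 0, Purple 20, Yellow 9, Orange 0, Blue 19, Teal 0. Purple and Blue advance.
Runoff: Purple is ranked above Blue on 20 ballots, Blue above Purple on 28.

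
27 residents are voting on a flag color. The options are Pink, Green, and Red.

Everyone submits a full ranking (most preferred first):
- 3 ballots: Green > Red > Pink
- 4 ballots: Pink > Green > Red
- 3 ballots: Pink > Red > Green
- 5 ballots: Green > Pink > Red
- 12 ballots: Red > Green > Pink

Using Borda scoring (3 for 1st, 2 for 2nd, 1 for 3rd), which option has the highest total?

Green

Pink: 3×1 + 4×3 + 3×3 + 5×2 + 12×1 = 46
Green: 3×3 + 4×2 + 3×1 + 5×3 + 12×2 = 59
Red: 3×2 + 4×1 + 3×2 + 5×1 + 12×3 = 57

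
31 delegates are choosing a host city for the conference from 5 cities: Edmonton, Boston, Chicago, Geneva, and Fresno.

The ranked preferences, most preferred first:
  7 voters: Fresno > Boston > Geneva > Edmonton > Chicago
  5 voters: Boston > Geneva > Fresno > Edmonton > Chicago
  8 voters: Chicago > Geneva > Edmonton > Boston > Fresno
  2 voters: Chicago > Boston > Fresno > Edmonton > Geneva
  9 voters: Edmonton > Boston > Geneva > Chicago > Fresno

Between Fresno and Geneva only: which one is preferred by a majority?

Geneva

Fresno is ranked above Geneva on 9 ballots; Geneva above Fresno on 22.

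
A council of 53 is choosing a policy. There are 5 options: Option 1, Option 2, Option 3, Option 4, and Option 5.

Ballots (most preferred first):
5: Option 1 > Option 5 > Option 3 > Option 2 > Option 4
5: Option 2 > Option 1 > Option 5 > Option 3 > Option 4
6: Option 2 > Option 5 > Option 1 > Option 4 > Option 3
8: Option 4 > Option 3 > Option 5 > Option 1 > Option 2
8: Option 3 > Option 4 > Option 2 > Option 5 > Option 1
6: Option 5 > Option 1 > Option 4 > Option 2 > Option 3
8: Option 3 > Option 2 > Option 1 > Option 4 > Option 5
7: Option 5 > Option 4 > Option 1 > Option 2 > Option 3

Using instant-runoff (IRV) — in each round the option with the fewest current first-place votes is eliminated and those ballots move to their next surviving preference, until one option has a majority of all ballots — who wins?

Option 5

Round 1: Option 1 5, Option 2 11, Option 3 16, Option 4 8, Option 5 13. Option 1 eliminated.
Round 2: Option 2 11, Option 3 16, Option 4 8, Option 5 18. Option 4 eliminated.
Round 3: Option 2 11, Option 3 24, Option 5 18. Option 2 eliminated.
Round 4: Option 3 24, Option 5 29. Option 5 has a majority (≥27).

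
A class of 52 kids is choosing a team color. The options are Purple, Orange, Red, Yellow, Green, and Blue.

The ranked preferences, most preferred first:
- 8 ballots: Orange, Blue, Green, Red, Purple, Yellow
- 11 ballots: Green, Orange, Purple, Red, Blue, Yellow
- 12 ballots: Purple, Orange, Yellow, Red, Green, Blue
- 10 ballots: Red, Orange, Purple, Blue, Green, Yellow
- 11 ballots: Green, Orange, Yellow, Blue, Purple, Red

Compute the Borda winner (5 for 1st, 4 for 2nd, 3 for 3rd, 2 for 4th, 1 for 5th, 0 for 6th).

Orange

Purple: 8×1 + 11×3 + 12×5 + 10×3 + 11×1 = 142
Orange: 8×5 + 11×4 + 12×4 + 10×4 + 11×4 = 216
Red: 8×2 + 11×2 + 12×2 + 10×5 + 11×0 = 112
Yellow: 8×0 + 11×0 + 12×3 + 10×0 + 11×3 = 69
Green: 8×3 + 11×5 + 12×1 + 10×1 + 11×5 = 156
Blue: 8×4 + 11×1 + 12×0 + 10×2 + 11×2 = 85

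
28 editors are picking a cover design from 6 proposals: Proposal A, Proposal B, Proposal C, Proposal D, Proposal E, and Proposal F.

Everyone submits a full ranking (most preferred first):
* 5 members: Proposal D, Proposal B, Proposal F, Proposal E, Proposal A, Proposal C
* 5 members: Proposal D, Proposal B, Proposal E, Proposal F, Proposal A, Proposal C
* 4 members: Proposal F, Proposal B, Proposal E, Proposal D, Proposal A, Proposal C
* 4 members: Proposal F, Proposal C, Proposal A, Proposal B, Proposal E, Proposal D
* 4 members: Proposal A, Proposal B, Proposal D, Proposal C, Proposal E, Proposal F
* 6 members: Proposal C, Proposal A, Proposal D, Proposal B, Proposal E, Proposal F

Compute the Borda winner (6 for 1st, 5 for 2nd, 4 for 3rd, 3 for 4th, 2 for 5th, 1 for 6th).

Proposal A: 5×2 + 5×2 + 4×2 + 4×4 + 4×6 + 6×5 = 98
Proposal B: 5×5 + 5×5 + 4×5 + 4×3 + 4×5 + 6×3 = 120
Proposal C: 5×1 + 5×1 + 4×1 + 4×5 + 4×3 + 6×6 = 82
Proposal D: 5×6 + 5×6 + 4×3 + 4×1 + 4×4 + 6×4 = 116
Proposal E: 5×3 + 5×4 + 4×4 + 4×2 + 4×2 + 6×2 = 79
Proposal F: 5×4 + 5×3 + 4×6 + 4×6 + 4×1 + 6×1 = 93

Proposal B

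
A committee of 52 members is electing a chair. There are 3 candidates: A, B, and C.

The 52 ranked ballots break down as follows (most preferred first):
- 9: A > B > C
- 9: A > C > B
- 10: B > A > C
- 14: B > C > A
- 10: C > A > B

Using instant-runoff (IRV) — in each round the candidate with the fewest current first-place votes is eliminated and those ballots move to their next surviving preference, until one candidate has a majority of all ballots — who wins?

Round 1: A 18, B 24, C 10. C eliminated.
Round 2: A 28, B 24. A has a majority (≥27).

A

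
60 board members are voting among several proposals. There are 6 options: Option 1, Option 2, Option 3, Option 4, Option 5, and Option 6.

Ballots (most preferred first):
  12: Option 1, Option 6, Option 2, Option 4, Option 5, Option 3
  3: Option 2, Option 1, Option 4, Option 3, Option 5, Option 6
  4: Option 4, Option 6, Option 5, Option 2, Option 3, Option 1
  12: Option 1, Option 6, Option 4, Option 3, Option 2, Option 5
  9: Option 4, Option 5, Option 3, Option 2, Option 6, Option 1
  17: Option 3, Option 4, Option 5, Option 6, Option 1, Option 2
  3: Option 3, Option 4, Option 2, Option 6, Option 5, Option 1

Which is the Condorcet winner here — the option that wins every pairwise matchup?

Option 4 vs Option 1: 33–27
Option 4 vs Option 2: 45–15
Option 4 vs Option 3: 40–20
Option 4 vs Option 5: 60–0
Option 4 vs Option 6: 36–24
Option 4 beats every other option.

Option 4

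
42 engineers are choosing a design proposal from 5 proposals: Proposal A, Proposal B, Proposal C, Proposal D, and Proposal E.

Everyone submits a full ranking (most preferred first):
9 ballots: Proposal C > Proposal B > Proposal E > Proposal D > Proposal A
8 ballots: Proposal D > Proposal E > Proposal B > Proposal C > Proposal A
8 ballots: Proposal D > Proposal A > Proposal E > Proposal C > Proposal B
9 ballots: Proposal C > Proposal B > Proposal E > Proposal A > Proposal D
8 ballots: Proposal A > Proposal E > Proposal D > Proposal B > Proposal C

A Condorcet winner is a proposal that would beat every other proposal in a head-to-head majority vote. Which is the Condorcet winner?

Proposal E vs Proposal A: 26–16
Proposal E vs Proposal B: 24–18
Proposal E vs Proposal C: 24–18
Proposal E vs Proposal D: 26–16
Proposal E beats every other proposal.

Proposal E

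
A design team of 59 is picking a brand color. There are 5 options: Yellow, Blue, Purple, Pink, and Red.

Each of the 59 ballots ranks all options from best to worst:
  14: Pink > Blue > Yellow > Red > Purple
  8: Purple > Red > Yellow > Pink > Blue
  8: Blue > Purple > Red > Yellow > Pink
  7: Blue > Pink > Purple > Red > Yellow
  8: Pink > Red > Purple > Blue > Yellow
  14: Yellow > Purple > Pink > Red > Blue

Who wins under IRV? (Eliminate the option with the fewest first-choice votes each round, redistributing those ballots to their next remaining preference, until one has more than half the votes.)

Round 1: Yellow 14, Blue 15, Purple 8, Pink 22, Red 0. Red eliminated.
Round 2: Yellow 14, Blue 15, Purple 8, Pink 22. Purple eliminated.
Round 3: Yellow 22, Blue 15, Pink 22. Blue eliminated.
Round 4: Yellow 30, Pink 29. Yellow has a majority (≥30).

Yellow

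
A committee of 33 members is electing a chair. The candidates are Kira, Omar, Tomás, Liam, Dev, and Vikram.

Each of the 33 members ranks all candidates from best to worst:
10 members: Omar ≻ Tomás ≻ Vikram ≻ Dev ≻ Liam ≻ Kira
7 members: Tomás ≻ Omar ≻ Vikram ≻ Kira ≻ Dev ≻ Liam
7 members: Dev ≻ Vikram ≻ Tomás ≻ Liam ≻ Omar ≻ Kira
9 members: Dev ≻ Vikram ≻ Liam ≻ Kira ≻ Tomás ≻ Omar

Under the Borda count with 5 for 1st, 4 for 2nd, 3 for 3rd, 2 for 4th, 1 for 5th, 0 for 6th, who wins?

Vikram

Kira: 10×0 + 7×2 + 7×0 + 9×2 = 32
Omar: 10×5 + 7×4 + 7×1 + 9×0 = 85
Tomás: 10×4 + 7×5 + 7×3 + 9×1 = 105
Liam: 10×1 + 7×0 + 7×2 + 9×3 = 51
Dev: 10×2 + 7×1 + 7×5 + 9×5 = 107
Vikram: 10×3 + 7×3 + 7×4 + 9×4 = 115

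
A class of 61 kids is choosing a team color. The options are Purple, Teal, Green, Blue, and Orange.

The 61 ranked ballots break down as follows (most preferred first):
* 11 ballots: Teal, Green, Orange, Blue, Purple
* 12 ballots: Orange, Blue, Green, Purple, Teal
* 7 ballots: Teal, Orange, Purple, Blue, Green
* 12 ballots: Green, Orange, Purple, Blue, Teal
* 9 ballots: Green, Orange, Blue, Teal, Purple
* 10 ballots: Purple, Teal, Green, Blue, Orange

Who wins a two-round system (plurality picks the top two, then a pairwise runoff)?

Round 1 first-place votes: Purple 10, Teal 18, Green 21, Blue 0, Orange 12. Green and Teal advance.
Runoff: Green is ranked above Teal on 33 ballots, Teal above Green on 28.

Green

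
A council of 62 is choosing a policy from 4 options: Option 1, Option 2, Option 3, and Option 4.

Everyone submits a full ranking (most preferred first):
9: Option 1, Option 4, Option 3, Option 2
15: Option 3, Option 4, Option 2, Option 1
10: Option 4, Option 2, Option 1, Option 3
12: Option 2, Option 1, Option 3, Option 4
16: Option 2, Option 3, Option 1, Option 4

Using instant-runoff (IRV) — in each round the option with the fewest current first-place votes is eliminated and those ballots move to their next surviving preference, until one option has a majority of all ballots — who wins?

Option 4

Round 1: Option 1 9, Option 2 28, Option 3 15, Option 4 10. Option 1 eliminated.
Round 2: Option 2 28, Option 3 15, Option 4 19. Option 3 eliminated.
Round 3: Option 2 28, Option 4 34. Option 4 has a majority (≥32).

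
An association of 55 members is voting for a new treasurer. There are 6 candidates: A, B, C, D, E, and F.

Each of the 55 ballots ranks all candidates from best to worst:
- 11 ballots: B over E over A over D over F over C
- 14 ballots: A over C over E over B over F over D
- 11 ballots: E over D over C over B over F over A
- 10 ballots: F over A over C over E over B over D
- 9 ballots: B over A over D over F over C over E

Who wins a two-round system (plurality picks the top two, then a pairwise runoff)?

B

Round 1 first-place votes: A 14, B 20, C 0, D 0, E 11, F 10. B and A advance.
Runoff: B is ranked above A on 31 ballots, A above B on 24.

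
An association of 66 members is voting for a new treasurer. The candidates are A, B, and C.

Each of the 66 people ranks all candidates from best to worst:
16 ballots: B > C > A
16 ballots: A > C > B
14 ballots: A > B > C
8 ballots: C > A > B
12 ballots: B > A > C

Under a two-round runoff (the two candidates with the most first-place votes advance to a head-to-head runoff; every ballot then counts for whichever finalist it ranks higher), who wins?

A

Round 1 first-place votes: A 30, B 28, C 8. A and B advance.
Runoff: A is ranked above B on 38 ballots, B above A on 28.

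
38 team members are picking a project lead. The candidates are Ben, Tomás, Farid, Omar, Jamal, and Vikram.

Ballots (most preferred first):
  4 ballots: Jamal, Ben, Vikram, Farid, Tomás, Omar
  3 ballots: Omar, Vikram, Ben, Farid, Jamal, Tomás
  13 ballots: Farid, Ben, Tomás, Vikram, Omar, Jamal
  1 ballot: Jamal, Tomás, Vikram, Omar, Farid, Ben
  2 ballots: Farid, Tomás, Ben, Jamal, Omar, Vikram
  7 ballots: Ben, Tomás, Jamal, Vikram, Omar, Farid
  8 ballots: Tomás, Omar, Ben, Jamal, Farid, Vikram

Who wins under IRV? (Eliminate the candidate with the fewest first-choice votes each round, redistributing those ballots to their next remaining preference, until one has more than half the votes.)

Ben

Round 1: Ben 7, Tomás 8, Farid 15, Omar 3, Jamal 5, Vikram 0. Vikram eliminated.
Round 2: Ben 7, Tomás 8, Farid 15, Omar 3, Jamal 5. Omar eliminated.
Round 3: Ben 10, Tomás 8, Farid 15, Jamal 5. Jamal eliminated.
Round 4: Ben 14, Tomás 9, Farid 15. Tomás eliminated.
Round 5: Ben 22, Farid 16. Ben has a majority (≥20).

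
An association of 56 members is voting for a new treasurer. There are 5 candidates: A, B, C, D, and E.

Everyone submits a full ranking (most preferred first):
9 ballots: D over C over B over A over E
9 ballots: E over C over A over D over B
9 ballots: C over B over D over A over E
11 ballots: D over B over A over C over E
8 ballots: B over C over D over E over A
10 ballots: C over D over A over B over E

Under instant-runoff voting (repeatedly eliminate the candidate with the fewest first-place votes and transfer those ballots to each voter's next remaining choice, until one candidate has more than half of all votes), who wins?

Round 1: A 0, B 8, C 19, D 20, E 9. A eliminated.
Round 2: B 8, C 19, D 20, E 9. B eliminated.
Round 3: C 27, D 20, E 9. E eliminated.
Round 4: C 36, D 20. C has a majority (≥29).

C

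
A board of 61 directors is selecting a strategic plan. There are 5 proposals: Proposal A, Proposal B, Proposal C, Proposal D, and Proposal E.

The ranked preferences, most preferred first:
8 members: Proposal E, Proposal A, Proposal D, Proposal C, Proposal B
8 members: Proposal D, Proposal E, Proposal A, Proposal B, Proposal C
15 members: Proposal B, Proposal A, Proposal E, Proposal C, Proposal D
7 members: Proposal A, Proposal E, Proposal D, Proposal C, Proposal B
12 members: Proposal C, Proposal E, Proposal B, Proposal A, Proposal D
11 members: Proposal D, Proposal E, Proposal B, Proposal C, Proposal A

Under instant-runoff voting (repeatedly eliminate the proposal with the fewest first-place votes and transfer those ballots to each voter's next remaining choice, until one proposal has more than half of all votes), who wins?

Proposal E

Round 1: Proposal A 7, Proposal B 15, Proposal C 12, Proposal D 19, Proposal E 8. Proposal A eliminated.
Round 2: Proposal B 15, Proposal C 12, Proposal D 19, Proposal E 15. Proposal C eliminated.
Round 3: Proposal B 15, Proposal D 19, Proposal E 27. Proposal B eliminated.
Round 4: Proposal D 19, Proposal E 42. Proposal E has a majority (≥31).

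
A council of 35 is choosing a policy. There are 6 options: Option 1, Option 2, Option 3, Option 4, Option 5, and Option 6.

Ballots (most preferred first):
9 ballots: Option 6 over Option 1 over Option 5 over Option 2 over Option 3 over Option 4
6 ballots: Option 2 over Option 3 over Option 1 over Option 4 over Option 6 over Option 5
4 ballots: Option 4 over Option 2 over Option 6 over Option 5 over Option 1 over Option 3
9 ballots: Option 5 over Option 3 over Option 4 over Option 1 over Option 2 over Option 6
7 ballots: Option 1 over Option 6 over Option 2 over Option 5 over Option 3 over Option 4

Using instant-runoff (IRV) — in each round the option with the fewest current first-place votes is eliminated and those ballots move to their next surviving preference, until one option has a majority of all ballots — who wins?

Option 2

Round 1: Option 1 7, Option 2 6, Option 3 0, Option 4 4, Option 5 9, Option 6 9. Option 3 eliminated.
Round 2: Option 1 7, Option 2 6, Option 4 4, Option 5 9, Option 6 9. Option 4 eliminated.
Round 3: Option 1 7, Option 2 10, Option 5 9, Option 6 9. Option 1 eliminated.
Round 4: Option 2 10, Option 5 9, Option 6 16. Option 5 eliminated.
Round 5: Option 2 19, Option 6 16. Option 2 has a majority (≥18).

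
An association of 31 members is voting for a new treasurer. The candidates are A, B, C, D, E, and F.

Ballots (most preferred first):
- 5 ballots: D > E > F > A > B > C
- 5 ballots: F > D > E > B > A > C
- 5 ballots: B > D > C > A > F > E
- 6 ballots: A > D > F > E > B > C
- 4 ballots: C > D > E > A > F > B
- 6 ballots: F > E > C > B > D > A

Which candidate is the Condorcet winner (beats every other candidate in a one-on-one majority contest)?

D

D vs A: 25–6
D vs B: 20–11
D vs C: 21–10
D vs E: 25–6
D vs F: 20–11
D beats every other candidate.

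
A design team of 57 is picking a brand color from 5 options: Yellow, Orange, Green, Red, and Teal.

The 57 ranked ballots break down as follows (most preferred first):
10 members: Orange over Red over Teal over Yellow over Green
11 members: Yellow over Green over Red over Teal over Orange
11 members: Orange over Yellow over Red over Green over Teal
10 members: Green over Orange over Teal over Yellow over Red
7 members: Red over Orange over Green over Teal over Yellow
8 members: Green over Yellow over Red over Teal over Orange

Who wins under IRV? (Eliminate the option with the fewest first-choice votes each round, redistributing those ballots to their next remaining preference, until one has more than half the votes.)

Round 1: Yellow 11, Orange 21, Green 18, Red 7, Teal 0. Teal eliminated.
Round 2: Yellow 11, Orange 21, Green 18, Red 7. Red eliminated.
Round 3: Yellow 11, Orange 28, Green 18. Yellow eliminated.
Round 4: Orange 28, Green 29. Green has a majority (≥29).

Green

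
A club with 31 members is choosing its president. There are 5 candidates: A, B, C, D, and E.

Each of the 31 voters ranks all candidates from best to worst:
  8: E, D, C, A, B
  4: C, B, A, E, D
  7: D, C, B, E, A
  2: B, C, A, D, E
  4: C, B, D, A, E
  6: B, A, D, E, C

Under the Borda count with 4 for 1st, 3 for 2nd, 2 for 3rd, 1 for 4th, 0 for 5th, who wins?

A: 8×1 + 4×2 + 7×0 + 2×2 + 4×1 + 6×3 = 42
B: 8×0 + 4×3 + 7×2 + 2×4 + 4×3 + 6×4 = 70
C: 8×2 + 4×4 + 7×3 + 2×3 + 4×4 + 6×0 = 75
D: 8×3 + 4×0 + 7×4 + 2×1 + 4×2 + 6×2 = 74
E: 8×4 + 4×1 + 7×1 + 2×0 + 4×0 + 6×1 = 49

C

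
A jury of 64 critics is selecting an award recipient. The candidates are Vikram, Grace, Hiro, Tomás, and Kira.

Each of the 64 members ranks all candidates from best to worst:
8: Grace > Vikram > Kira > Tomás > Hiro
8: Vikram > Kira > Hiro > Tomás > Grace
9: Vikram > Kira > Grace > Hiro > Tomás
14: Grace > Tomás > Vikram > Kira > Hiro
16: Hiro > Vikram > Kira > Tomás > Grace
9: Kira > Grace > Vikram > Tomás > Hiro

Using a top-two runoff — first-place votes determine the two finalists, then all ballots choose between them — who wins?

Vikram

Round 1 first-place votes: Vikram 17, Grace 22, Hiro 16, Tomás 0, Kira 9. Grace and Vikram advance.
Runoff: Grace is ranked above Vikram on 31 ballots, Vikram above Grace on 33.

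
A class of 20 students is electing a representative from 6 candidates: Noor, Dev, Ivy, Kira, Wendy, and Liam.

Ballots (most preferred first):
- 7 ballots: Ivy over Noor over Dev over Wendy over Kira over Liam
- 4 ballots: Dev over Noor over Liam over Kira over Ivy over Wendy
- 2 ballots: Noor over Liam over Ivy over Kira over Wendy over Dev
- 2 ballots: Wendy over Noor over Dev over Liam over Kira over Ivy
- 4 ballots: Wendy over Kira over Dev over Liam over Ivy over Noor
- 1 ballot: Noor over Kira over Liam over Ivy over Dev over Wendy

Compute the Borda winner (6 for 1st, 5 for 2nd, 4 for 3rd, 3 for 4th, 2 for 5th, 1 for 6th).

Noor

Noor: 7×5 + 4×5 + 2×6 + 2×5 + 4×1 + 1×6 = 87
Dev: 7×4 + 4×6 + 2×1 + 2×4 + 4×4 + 1×2 = 80
Ivy: 7×6 + 4×2 + 2×4 + 2×1 + 4×2 + 1×3 = 71
Kira: 7×2 + 4×3 + 2×3 + 2×2 + 4×5 + 1×5 = 61
Wendy: 7×3 + 4×1 + 2×2 + 2×6 + 4×6 + 1×1 = 66
Liam: 7×1 + 4×4 + 2×5 + 2×3 + 4×3 + 1×4 = 55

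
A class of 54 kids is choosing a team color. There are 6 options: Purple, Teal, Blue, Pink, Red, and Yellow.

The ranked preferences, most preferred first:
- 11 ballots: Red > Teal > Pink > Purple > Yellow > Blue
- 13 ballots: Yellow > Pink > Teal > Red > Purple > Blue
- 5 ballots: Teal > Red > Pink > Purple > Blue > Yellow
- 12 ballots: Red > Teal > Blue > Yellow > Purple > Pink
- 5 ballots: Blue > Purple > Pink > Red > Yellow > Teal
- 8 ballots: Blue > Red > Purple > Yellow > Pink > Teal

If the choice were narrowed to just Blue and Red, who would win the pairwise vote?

Red

Blue is ranked above Red on 13 ballots; Red above Blue on 41.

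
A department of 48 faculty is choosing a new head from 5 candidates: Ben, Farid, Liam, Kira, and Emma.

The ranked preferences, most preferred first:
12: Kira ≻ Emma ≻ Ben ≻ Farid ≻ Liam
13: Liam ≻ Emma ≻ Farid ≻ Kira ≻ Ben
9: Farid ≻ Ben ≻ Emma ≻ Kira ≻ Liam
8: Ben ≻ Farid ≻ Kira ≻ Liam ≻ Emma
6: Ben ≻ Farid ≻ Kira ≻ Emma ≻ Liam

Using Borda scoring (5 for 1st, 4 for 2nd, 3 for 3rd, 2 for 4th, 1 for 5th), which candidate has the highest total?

Farid

Ben: 12×3 + 13×1 + 9×4 + 8×5 + 6×5 = 155
Farid: 12×2 + 13×3 + 9×5 + 8×4 + 6×4 = 164
Liam: 12×1 + 13×5 + 9×1 + 8×2 + 6×1 = 108
Kira: 12×5 + 13×2 + 9×2 + 8×3 + 6×3 = 146
Emma: 12×4 + 13×4 + 9×3 + 8×1 + 6×2 = 147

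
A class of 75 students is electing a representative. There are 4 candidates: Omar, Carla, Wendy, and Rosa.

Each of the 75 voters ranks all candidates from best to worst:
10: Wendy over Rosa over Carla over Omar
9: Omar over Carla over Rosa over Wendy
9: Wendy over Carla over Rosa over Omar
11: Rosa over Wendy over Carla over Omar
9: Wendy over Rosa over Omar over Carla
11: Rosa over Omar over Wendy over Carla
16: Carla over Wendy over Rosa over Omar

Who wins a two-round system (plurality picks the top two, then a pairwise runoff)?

Wendy

Round 1 first-place votes: Omar 9, Carla 16, Wendy 28, Rosa 22. Wendy and Rosa advance.
Runoff: Wendy is ranked above Rosa on 44 ballots, Rosa above Wendy on 31.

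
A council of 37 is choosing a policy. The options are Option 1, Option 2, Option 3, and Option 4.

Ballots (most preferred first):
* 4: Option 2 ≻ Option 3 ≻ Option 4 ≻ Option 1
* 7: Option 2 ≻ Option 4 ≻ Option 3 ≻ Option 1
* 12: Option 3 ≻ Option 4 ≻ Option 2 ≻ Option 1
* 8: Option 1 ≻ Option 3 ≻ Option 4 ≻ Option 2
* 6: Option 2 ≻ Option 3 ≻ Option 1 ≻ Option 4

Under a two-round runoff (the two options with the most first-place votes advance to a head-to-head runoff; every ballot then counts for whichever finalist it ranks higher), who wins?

Option 3

Round 1 first-place votes: Option 1 8, Option 2 17, Option 3 12, Option 4 0. Option 2 and Option 3 advance.
Runoff: Option 2 is ranked above Option 3 on 17 ballots, Option 3 above Option 2 on 20.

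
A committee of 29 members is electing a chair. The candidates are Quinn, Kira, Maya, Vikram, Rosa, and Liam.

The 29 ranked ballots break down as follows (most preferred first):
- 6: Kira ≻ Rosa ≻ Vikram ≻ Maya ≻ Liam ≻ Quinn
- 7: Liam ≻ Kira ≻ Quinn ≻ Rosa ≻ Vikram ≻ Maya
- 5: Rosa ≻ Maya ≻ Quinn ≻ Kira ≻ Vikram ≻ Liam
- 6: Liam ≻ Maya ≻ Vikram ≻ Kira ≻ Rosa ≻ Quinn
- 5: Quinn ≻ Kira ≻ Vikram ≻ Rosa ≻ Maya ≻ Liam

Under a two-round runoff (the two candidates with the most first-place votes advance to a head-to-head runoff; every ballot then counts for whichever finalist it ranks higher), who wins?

Round 1 first-place votes: Quinn 5, Kira 6, Maya 0, Vikram 0, Rosa 5, Liam 13. Liam and Kira advance.
Runoff: Liam is ranked above Kira on 13 ballots, Kira above Liam on 16.

Kira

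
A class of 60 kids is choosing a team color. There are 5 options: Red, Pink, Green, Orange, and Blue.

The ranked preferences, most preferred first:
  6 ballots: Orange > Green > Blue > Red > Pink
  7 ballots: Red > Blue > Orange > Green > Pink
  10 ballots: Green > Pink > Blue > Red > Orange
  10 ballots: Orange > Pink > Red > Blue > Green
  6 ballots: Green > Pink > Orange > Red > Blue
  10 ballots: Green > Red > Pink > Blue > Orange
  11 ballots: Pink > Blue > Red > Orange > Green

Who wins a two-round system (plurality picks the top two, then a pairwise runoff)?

Round 1 first-place votes: Red 7, Pink 11, Green 26, Orange 16, Blue 0. Green and Orange advance.
Runoff: Green is ranked above Orange on 26 ballots, Orange above Green on 34.

Orange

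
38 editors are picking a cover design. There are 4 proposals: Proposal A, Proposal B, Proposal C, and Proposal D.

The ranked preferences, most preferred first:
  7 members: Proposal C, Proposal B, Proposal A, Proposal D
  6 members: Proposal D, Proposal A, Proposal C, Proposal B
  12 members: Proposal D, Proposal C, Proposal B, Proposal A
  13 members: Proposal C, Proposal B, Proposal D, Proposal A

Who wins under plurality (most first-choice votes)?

Proposal C

First-place votes: Proposal A 0, Proposal B 0, Proposal C 20, Proposal D 18.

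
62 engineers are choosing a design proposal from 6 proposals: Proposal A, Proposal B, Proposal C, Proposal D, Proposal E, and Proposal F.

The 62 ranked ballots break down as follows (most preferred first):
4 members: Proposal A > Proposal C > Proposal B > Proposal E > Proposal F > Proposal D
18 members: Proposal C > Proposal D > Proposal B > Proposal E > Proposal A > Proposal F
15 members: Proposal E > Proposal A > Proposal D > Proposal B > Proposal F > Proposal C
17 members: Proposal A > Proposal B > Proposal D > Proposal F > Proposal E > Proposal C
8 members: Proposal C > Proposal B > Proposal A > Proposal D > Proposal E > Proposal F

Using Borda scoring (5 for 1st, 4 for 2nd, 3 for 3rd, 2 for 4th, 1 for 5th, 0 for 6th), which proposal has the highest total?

Proposal A: 4×5 + 18×1 + 15×4 + 17×5 + 8×3 = 207
Proposal B: 4×3 + 18×3 + 15×2 + 17×4 + 8×4 = 196
Proposal C: 4×4 + 18×5 + 15×0 + 17×0 + 8×5 = 146
Proposal D: 4×0 + 18×4 + 15×3 + 17×3 + 8×2 = 184
Proposal E: 4×2 + 18×2 + 15×5 + 17×1 + 8×1 = 144
Proposal F: 4×1 + 18×0 + 15×1 + 17×2 + 8×0 = 53

Proposal A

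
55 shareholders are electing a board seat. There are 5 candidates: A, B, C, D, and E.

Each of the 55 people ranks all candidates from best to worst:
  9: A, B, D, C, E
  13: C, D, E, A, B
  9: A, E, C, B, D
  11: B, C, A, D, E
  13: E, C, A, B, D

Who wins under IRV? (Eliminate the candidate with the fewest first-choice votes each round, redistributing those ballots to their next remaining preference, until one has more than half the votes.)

Round 1: A 18, B 11, C 13, D 0, E 13. D eliminated.
Round 2: A 18, B 11, C 13, E 13. B eliminated.
Round 3: A 18, C 24, E 13. E eliminated.
Round 4: A 18, C 37. C has a majority (≥28).

C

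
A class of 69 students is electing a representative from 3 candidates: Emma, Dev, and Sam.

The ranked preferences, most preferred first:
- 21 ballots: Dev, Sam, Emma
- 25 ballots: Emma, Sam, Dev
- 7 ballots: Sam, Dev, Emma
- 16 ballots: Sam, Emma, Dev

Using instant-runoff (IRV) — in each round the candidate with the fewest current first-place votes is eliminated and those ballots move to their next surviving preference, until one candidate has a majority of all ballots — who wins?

Round 1: Emma 25, Dev 21, Sam 23. Dev eliminated.
Round 2: Emma 25, Sam 44. Sam has a majority (≥35).

Sam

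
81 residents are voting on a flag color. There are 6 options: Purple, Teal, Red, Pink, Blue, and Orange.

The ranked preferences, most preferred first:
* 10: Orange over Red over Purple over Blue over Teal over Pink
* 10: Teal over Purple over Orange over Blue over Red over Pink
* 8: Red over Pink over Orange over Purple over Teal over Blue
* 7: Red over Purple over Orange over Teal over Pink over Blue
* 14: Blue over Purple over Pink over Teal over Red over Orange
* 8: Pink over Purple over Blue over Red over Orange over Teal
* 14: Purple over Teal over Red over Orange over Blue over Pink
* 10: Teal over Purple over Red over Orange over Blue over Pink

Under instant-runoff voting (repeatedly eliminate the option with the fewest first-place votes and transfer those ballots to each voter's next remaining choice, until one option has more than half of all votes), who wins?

Purple

Round 1: Purple 14, Teal 20, Red 15, Pink 8, Blue 14, Orange 10. Pink eliminated.
Round 2: Purple 22, Teal 20, Red 15, Blue 14, Orange 10. Orange eliminated.
Round 3: Purple 22, Teal 20, Red 25, Blue 14. Blue eliminated.
Round 4: Purple 36, Teal 20, Red 25. Teal eliminated.
Round 5: Purple 56, Red 25. Purple has a majority (≥41).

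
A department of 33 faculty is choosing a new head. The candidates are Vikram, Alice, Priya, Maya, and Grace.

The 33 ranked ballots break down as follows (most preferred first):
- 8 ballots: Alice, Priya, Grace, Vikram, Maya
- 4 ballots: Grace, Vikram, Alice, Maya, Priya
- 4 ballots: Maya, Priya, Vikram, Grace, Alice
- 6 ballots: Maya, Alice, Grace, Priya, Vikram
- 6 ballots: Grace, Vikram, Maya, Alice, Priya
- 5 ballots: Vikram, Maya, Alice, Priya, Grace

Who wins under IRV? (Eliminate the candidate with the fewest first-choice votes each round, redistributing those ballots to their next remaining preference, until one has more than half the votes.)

Round 1: Vikram 5, Alice 8, Priya 0, Maya 10, Grace 10. Priya eliminated.
Round 2: Vikram 5, Alice 8, Maya 10, Grace 10. Vikram eliminated.
Round 3: Alice 8, Maya 15, Grace 10. Alice eliminated.
Round 4: Maya 15, Grace 18. Grace has a majority (≥17).

Grace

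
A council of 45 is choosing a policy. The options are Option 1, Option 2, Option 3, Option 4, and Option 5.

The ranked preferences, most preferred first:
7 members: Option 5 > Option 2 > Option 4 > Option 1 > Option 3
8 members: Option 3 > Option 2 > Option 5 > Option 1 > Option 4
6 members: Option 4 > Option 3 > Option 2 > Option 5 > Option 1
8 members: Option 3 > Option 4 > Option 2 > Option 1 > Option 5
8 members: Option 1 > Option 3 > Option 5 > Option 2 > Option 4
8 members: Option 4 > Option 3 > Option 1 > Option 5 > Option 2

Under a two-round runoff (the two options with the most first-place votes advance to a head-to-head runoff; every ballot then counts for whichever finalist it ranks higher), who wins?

Round 1 first-place votes: Option 1 8, Option 2 0, Option 3 16, Option 4 14, Option 5 7. Option 3 and Option 4 advance.
Runoff: Option 3 is ranked above Option 4 on 24 ballots, Option 4 above Option 3 on 21.

Option 3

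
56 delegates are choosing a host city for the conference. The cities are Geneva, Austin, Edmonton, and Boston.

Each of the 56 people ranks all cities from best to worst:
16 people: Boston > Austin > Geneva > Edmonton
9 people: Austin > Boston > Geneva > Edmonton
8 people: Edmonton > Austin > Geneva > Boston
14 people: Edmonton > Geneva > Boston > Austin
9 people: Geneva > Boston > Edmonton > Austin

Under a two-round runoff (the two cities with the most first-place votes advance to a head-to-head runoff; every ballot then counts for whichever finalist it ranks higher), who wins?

Round 1 first-place votes: Geneva 9, Austin 9, Edmonton 22, Boston 16. Edmonton and Boston advance.
Runoff: Edmonton is ranked above Boston on 22 ballots, Boston above Edmonton on 34.

Boston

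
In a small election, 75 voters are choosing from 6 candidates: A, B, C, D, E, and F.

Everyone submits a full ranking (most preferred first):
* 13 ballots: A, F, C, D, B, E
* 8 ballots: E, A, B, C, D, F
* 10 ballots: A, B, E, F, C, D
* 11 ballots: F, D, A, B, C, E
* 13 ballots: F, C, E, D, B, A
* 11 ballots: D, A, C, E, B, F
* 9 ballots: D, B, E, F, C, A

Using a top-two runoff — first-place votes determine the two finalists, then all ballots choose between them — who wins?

A

Round 1 first-place votes: A 23, B 0, C 0, D 20, E 8, F 24. F and A advance.
Runoff: F is ranked above A on 33 ballots, A above F on 42.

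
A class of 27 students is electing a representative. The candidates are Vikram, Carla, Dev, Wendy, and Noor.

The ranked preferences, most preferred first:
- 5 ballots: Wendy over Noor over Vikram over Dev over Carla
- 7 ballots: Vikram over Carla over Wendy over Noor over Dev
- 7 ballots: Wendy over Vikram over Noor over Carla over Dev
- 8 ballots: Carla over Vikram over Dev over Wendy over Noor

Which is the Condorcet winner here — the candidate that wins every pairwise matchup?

Vikram vs Carla: 19–8
Vikram vs Dev: 27–0
Vikram vs Wendy: 15–12
Vikram vs Noor: 22–5
Vikram beats every other candidate.

Vikram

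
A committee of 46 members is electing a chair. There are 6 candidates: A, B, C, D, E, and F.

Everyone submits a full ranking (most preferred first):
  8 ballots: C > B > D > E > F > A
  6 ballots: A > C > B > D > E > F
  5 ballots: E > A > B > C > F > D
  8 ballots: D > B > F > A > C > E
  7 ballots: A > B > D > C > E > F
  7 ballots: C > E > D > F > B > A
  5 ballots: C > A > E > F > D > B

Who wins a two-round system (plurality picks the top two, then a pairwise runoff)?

Round 1 first-place votes: A 13, B 0, C 20, D 8, E 5, F 0. C and A advance.
Runoff: C is ranked above A on 20 ballots, A above C on 26.

A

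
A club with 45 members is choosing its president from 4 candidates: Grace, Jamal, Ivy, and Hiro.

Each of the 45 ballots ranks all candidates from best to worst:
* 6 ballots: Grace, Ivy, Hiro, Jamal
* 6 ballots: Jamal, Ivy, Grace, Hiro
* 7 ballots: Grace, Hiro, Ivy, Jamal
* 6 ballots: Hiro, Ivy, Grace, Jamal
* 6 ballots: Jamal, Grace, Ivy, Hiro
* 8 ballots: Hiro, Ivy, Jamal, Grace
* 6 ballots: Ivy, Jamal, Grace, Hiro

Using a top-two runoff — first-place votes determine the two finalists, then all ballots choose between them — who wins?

Grace

Round 1 first-place votes: Grace 13, Jamal 12, Ivy 6, Hiro 14. Hiro and Grace advance.
Runoff: Hiro is ranked above Grace on 14 ballots, Grace above Hiro on 31.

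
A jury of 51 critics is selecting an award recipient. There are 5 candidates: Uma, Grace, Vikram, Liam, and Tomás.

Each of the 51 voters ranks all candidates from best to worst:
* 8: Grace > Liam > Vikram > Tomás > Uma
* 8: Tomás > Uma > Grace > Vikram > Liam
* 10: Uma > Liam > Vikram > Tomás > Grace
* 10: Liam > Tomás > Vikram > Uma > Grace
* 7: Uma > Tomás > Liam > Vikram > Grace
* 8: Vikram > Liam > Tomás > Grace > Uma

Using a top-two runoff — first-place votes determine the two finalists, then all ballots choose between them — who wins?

Liam

Round 1 first-place votes: Uma 17, Grace 8, Vikram 8, Liam 10, Tomás 8. Uma and Liam advance.
Runoff: Uma is ranked above Liam on 25 ballots, Liam above Uma on 26.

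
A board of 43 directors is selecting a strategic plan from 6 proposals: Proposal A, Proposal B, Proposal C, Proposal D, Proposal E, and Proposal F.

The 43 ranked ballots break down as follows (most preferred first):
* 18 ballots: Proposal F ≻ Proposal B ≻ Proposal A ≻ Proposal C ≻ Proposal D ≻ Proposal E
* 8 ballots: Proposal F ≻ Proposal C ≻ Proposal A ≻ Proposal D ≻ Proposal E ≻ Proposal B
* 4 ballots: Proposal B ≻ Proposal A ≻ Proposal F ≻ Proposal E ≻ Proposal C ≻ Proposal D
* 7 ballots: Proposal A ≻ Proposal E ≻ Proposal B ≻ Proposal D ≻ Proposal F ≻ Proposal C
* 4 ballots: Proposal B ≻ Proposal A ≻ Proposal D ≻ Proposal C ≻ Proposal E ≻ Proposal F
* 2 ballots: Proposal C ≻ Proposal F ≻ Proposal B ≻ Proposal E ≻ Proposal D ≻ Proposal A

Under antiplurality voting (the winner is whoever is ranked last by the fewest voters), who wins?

Proposal A

Last-place votes: Proposal A 2, Proposal B 8, Proposal C 7, Proposal D 4, Proposal E 18, Proposal F 4.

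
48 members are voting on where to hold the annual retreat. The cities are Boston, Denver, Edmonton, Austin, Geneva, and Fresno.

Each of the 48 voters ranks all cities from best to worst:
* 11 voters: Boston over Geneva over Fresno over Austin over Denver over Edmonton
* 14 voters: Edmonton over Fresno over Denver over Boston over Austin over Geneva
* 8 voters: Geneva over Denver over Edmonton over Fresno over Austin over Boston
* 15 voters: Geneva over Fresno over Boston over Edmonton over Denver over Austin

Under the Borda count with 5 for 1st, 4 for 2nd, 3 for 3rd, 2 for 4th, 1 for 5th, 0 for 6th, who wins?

Boston: 11×5 + 14×2 + 8×0 + 15×3 = 128
Denver: 11×1 + 14×3 + 8×4 + 15×1 = 100
Edmonton: 11×0 + 14×5 + 8×3 + 15×2 = 124
Austin: 11×2 + 14×1 + 8×1 + 15×0 = 44
Geneva: 11×4 + 14×0 + 8×5 + 15×5 = 159
Fresno: 11×3 + 14×4 + 8×2 + 15×4 = 165

Fresno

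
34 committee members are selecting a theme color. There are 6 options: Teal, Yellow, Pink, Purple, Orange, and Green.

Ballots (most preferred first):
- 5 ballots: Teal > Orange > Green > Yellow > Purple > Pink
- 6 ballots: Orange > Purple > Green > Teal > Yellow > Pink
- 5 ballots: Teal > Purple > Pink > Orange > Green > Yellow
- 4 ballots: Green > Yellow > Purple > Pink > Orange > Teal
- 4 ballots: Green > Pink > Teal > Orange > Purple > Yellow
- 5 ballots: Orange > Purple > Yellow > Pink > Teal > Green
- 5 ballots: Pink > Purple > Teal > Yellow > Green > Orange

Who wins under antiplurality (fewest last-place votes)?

Purple

Last-place votes: Teal 4, Yellow 9, Pink 11, Purple 0, Orange 5, Green 5.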